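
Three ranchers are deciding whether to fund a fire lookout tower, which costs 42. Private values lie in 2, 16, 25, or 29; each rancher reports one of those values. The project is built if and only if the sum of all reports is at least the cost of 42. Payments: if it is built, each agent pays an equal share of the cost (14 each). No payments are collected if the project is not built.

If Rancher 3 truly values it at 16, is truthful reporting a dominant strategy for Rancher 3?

Consider the case where Rancher 1 reports 2 and Rancher 2 reports 16.
Truthful report 16: project not built, utility 0.
Report 25 instead: project built, pays 14, utility 16 - 14 = 2.
Since 2 > 0, reporting 25 is strictly better here, so truthful reporting is not dominant.

No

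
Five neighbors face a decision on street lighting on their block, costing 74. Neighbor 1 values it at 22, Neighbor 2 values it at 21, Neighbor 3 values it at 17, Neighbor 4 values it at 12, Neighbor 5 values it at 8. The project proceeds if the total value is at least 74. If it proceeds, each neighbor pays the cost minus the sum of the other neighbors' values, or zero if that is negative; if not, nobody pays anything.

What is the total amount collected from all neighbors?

Total value 80 ≥ cost 74, so it is built.
Neighbor 1: others sum to 58; max(0, 74 - 58) = 16.
Neighbor 2: others sum to 59; max(0, 74 - 59) = 15.
Neighbor 3: others sum to 63; max(0, 74 - 63) = 11.
Neighbor 4: others sum to 68; max(0, 74 - 68) = 6.
Neighbor 5: others sum to 72; max(0, 74 - 72) = 2.
Total collected = 16 + 15 + 11 + 6 + 2 = 50.

50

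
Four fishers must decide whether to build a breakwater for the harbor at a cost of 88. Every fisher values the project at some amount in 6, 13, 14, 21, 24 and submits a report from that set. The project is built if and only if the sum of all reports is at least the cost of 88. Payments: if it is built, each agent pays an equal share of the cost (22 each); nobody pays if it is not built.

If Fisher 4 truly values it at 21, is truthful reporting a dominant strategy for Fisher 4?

Consider the case where Fisher 1 reports 21, Fisher 2 reports 24 and Fisher 3 reports 24.
Truthful report 21: project built, pays 22, utility 21 - 22 = -1.
Report 6 instead: project not built, utility 0.
Since 0 > -1, reporting 6 is strictly better here, so truthful reporting is not dominant.

No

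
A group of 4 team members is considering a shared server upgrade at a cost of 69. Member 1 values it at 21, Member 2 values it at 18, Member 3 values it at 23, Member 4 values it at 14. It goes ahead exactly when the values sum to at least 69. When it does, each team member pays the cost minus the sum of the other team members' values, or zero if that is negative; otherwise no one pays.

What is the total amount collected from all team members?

48

Total value 76 ≥ cost 69, so it is built.
Member 1: others sum to 55; max(0, 69 - 55) = 14.
Member 2: others sum to 58; max(0, 69 - 58) = 11.
Member 3: others sum to 53; max(0, 69 - 53) = 16.
Member 4: others sum to 62; max(0, 69 - 62) = 7.
Total collected = 14 + 11 + 16 + 7 = 48.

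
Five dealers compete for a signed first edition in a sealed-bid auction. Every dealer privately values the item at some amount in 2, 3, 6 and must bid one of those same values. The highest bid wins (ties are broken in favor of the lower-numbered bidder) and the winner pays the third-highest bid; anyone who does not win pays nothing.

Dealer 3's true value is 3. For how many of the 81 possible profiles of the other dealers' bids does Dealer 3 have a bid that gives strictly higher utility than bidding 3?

4

Others bid (2, 2, 2, 6): truth gives 0; bid 6 gives 1 > 0. Violating.
Others bid (2, 2, 6, 2): truth gives 0; bid 6 gives 1 > 0. Violating.
Others bid (2, 3, 2, 2): truth gives 0; bid 6 gives 1 > 0. Violating.
Others bid (3, 2, 2, 2): truth gives 0; bid 6 gives 1 > 0. Violating.
Others bid (2, 2, 2, 2): truth gives 1; no alternative beats it.
Others bid (2, 2, 2, 3): truth gives 1; no alternative beats it.
(Checking all 81 profiles: 4 have a profitable deviation, 77 do not.)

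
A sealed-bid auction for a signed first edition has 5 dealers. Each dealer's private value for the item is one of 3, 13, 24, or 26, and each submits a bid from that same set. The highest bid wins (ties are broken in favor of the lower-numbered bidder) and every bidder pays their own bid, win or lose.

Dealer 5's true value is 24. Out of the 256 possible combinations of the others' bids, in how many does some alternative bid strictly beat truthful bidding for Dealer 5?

Others bid (3, 3, 3, 3): truth gives 0; bid 13 gives 11 > 0. Violating.
Others bid (3, 3, 3, 24): truth gives -24; bid 26 gives -2 > -24. Violating.
Others bid (3, 3, 3, 26): truth gives -24; bid 3 gives -3 > -24. Violating.
Others bid (3, 3, 13, 24): truth gives -24; bid 26 gives -2 > -24. Violating.
Others bid (3, 3, 3, 13): truth gives 0; no alternative beats it.
Others bid (3, 3, 13, 3): truth gives 0; no alternative beats it.
(Checking all 256 profiles: 241 have a profitable deviation, 15 do not.)

241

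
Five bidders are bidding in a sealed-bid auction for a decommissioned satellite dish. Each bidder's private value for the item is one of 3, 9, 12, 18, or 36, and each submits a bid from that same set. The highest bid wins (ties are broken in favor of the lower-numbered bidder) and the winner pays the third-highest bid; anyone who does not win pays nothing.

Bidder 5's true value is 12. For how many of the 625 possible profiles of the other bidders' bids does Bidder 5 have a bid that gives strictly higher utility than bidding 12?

Others bid (3, 3, 3, 12): truth gives 0; bid 18 gives 9 > 0. Violating.
Others bid (3, 3, 3, 18): truth gives 0; bid 36 gives 9 > 0. Violating.
Others bid (3, 3, 9, 12): truth gives 0; bid 18 gives 3 > 0. Violating.
Others bid (3, 3, 9, 18): truth gives 0; bid 36 gives 3 > 0. Violating.
Others bid (3, 3, 3, 3): truth gives 9; no alternative beats it.
Others bid (3, 3, 3, 9): truth gives 9; no alternative beats it.
(Checking all 625 profiles: 64 have a profitable deviation, 561 do not.)

64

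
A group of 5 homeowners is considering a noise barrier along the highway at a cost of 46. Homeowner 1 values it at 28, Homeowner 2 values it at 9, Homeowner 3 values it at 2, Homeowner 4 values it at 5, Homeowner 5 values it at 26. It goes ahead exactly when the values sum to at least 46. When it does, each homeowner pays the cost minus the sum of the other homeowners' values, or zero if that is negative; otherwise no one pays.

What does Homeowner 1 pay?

4

Total value 70 ≥ cost 46, so the project is built.
The other homeowners' values sum to 42.
Cost minus that sum is 46 - 42 = 4.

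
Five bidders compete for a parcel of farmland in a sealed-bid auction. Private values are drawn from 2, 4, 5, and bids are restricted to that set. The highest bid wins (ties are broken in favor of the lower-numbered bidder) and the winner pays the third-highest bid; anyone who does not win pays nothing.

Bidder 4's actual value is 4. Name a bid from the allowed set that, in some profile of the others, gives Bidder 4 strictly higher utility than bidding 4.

5

Suppose Bidder 1 bids 2, Bidder 2 bids 2, Bidder 3 bids 2 and Bidder 5 bids 5.
Bid 4: loses, pays 0, utility 0.
Bid 5: wins, pays 2, utility 4 - 2 = 2.
So bidding 5 beats truth here (2 > 0).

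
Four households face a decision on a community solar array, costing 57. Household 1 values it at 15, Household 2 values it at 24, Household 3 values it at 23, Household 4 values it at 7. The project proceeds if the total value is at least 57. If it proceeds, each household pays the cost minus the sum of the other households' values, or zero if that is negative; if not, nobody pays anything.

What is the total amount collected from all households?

26

Total value 69 ≥ cost 57, so it is built.
Household 1: others sum to 54; max(0, 57 - 54) = 3.
Household 2: others sum to 45; max(0, 57 - 45) = 12.
Household 3: others sum to 46; max(0, 57 - 46) = 11.
Household 4: others sum to 62; max(0, 57 - 62) = 0.
Total collected = 3 + 12 + 11 + 0 = 26.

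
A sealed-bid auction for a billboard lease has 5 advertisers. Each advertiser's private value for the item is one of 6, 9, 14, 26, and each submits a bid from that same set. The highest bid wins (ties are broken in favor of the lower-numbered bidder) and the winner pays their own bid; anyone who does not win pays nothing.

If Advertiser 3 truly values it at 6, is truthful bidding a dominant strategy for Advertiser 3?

Yes

Check each profile of the others' bids and compare truth against every alternative bid.
Others bid (6, 6, 6, 6): truth gives 0, best alternative gives -3.
Others bid (6, 6, 6, 9): truth gives 0, best alternative gives -3.
Others bid (6, 6, 9, 6): truth gives 0, best alternative gives -3.
Others bid (6, 6, 9, 9): truth gives 0, best alternative gives -3.
Others bid (6, 6, 6, 14): truth gives 0, best alternative gives 0.
Others bid (6, 6, 6, 26): truth gives 0, best alternative gives 0.
(Remaining 250 profiles checked similarly; truth is weakly best in each.)
In every case the truthful bid is at least as good as any alternative, so it is a dominant strategy.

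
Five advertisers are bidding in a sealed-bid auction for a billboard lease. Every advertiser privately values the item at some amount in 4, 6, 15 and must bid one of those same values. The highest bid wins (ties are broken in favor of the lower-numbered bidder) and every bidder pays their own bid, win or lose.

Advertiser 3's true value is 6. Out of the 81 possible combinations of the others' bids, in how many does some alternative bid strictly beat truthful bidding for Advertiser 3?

77

Others bid (4, 4, 4, 15): truth gives -6; bid 4 gives -4 > -6. Violating.
Others bid (4, 4, 6, 15): truth gives -6; bid 4 gives -4 > -6. Violating.
Others bid (4, 4, 15, 4): truth gives -6; bid 4 gives -4 > -6. Violating.
Others bid (4, 4, 15, 6): truth gives -6; bid 4 gives -4 > -6. Violating.
Others bid (4, 4, 4, 4): truth gives 0; no alternative beats it.
Others bid (4, 4, 4, 6): truth gives 0; no alternative beats it.
(Checking all 81 profiles: 77 have a profitable deviation, 4 do not.)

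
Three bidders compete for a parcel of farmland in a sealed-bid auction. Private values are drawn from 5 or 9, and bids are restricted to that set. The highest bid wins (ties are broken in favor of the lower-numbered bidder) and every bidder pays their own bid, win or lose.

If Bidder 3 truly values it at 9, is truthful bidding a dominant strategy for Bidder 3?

No

Consider the case where Bidder 1 bids 5 and Bidder 2 bids 9.
Truthful bid 9: loses but pays 9, utility -9.
Bid 5 instead: loses but pays 5, utility -5.
Since -5 > -9, bidding 5 is strictly better here, so truthful bidding is not dominant.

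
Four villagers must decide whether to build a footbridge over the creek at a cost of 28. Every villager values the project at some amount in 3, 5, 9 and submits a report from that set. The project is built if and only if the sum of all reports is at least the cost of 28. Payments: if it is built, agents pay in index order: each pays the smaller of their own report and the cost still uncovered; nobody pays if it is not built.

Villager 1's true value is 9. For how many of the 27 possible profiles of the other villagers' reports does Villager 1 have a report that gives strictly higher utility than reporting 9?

4

Others report (5, 9, 9): truth gives 0; report 5 gives 4 > 0. Violating.
Others report (9, 5, 9): truth gives 0; report 5 gives 4 > 0. Violating.
Others report (9, 9, 5): truth gives 0; report 5 gives 4 > 0. Violating.
Others report (9, 9, 9): truth gives 0; report 3 gives 6 > 0. Violating.
Others report (3, 3, 3): truth gives 0; no alternative beats it.
Others report (3, 3, 5): truth gives 0; no alternative beats it.
(Checking all 27 profiles: 4 have a profitable deviation, 23 do not.)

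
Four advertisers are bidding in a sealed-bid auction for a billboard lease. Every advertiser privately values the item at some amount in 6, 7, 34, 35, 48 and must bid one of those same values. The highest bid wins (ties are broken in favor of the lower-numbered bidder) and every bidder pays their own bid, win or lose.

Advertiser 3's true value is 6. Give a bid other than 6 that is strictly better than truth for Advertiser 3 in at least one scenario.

Suppose Advertiser 1 bids 6, Advertiser 2 bids 6 and Advertiser 4 bids 6.
Bid 6: loses but pays 6, utility -6.
Bid 7: wins, pays 7, utility 6 - 7 = -1.
So bidding 7 beats truth here (-1 > -6).

7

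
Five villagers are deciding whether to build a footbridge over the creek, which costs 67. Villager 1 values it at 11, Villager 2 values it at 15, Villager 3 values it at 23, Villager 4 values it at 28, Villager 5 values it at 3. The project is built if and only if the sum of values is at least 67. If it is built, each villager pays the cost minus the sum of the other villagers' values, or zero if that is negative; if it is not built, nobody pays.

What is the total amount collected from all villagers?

Total value 80 ≥ cost 67, so it is built.
Villager 1: others sum to 69; max(0, 67 - 69) = 0.
Villager 2: others sum to 65; max(0, 67 - 65) = 2.
Villager 3: others sum to 57; max(0, 67 - 57) = 10.
Villager 4: others sum to 52; max(0, 67 - 52) = 15.
Villager 5: others sum to 77; max(0, 67 - 77) = 0.
Total collected = 0 + 2 + 10 + 15 + 0 = 27.

27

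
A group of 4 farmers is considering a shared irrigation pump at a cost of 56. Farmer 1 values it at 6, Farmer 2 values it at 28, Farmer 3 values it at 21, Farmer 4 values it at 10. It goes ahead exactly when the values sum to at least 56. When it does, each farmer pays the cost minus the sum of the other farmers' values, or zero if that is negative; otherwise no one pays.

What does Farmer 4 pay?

Total value 65 ≥ cost 56, so the project is built.
The other farmers' values sum to 55.
Cost minus that sum is 56 - 55 = 1.

1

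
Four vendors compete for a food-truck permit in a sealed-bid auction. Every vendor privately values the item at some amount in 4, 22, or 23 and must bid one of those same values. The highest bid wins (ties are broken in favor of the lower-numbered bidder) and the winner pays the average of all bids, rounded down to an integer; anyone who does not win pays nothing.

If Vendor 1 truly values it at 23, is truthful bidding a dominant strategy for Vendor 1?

No

Consider the case where Vendor 2 bids 4, Vendor 3 bids 4 and Vendor 4 bids 4.
Truthful bid 23: wins, pays 8, utility 23 - 8 = 15.
Bid 4 instead: wins, pays 4, utility 23 - 4 = 19.
Since 19 > 15, bidding 4 is strictly better here, so truthful bidding is not dominant.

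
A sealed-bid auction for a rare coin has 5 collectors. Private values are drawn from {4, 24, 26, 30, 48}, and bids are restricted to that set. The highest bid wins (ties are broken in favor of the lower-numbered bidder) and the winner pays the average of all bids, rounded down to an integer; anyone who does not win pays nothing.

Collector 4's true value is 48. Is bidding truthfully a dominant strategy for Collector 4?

No

Consider the case where Collector 1 bids 4, Collector 2 bids 4, Collector 3 bids 4 and Collector 5 bids 4.
Truthful bid 48: wins, pays 12, utility 48 - 12 = 36.
Bid 24 instead: wins, pays 8, utility 48 - 8 = 40.
Since 40 > 36, bidding 24 is strictly better here, so truthful bidding is not dominant.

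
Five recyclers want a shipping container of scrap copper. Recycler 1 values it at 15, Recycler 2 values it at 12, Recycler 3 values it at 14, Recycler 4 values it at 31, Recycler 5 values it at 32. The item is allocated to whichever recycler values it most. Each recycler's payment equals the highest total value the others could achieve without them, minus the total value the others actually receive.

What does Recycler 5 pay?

Recycler 5 has the highest value and receives the item.
Without Recycler 5, the item would go to the next-highest value, 31, so the others could achieve 31.
With Recycler 5 present and winning, the others receive nothing, so their total is 0.
Payment = 31 - 0 = 31.

31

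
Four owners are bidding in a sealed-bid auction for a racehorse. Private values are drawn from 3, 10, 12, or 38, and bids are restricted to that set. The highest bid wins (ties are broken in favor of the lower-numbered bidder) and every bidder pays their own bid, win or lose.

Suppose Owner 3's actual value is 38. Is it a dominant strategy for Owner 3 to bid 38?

No

Consider the case where Owner 1 bids 3, Owner 2 bids 3 and Owner 4 bids 3.
Truthful bid 38: wins, pays 38, utility 38 - 38 = 0.
Bid 10 instead: wins, pays 10, utility 38 - 10 = 28.
Since 28 > 0, bidding 10 is strictly better here, so truthful bidding is not dominant.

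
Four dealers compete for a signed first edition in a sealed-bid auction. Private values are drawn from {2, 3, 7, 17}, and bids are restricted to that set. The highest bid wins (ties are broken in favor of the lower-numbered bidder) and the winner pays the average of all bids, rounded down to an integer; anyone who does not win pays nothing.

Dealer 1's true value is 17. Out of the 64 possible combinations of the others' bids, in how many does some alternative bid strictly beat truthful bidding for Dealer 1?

Others bid (2, 2, 2): truth gives 12; bid 2 gives 15 > 12. Violating.
Others bid (2, 2, 3): truth gives 11; bid 3 gives 15 > 11. Violating.
Others bid (2, 2, 7): truth gives 10; bid 7 gives 13 > 10. Violating.
Others bid (2, 3, 2): truth gives 11; bid 3 gives 15 > 11. Violating.
Others bid (2, 2, 17): truth gives 8; no alternative beats it.
Others bid (2, 3, 17): truth gives 8; no alternative beats it.
(Checking all 64 profiles: 27 have a profitable deviation, 37 do not.)

27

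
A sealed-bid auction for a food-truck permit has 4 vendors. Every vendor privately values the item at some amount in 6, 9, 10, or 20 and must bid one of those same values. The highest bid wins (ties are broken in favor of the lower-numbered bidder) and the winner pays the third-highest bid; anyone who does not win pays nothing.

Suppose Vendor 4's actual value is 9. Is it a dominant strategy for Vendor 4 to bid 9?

Consider the case where Vendor 1 bids 6, Vendor 2 bids 6 and Vendor 3 bids 9.
Truthful bid 9: loses, pays 0, utility 0.
Bid 10 instead: wins, pays 6, utility 9 - 6 = 3.
Since 3 > 0, bidding 10 is strictly better here, so truthful bidding is not dominant.

No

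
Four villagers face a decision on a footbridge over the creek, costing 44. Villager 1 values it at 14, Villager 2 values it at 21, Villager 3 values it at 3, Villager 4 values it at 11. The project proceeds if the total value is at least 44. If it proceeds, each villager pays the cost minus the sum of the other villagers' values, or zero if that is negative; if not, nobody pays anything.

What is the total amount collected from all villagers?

Total value 49 ≥ cost 44, so it is built.
Villager 1: others sum to 35; max(0, 44 - 35) = 9.
Villager 2: others sum to 28; max(0, 44 - 28) = 16.
Villager 3: others sum to 46; max(0, 44 - 46) = 0.
Villager 4: others sum to 38; max(0, 44 - 38) = 6.
Total collected = 9 + 16 + 0 + 6 = 31.

31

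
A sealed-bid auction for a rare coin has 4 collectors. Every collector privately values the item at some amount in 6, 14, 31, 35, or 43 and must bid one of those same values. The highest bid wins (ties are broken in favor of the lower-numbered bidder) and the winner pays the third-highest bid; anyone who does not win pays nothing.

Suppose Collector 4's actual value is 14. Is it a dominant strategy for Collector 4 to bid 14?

Consider the case where Collector 1 bids 6, Collector 2 bids 6 and Collector 3 bids 14.
Truthful bid 14: loses, pays 0, utility 0.
Bid 31 instead: wins, pays 6, utility 14 - 6 = 8.
Since 8 > 0, bidding 31 is strictly better here, so truthful bidding is not dominant.

No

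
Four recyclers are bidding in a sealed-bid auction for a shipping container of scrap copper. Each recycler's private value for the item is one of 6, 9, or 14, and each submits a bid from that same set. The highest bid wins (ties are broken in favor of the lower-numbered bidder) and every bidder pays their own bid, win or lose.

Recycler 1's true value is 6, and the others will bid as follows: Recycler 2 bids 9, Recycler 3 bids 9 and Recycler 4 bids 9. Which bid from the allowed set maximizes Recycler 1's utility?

Bid 6: loses but pays 6, utility -6.
Bid 9: wins, pays 9, utility 6 - 9 = -3.
Bid 14: wins, pays 14, utility 6 - 14 = -8.
The best choice is 9 with utility -3.

9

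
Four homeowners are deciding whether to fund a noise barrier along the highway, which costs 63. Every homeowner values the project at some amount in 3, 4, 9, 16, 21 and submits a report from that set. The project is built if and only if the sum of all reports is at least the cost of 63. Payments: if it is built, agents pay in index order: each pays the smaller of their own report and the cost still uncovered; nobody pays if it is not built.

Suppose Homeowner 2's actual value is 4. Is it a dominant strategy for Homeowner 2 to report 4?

Consider the case where Homeowner 1 reports 21, Homeowner 3 reports 21 and Homeowner 4 reports 21.
Truthful report 4: project built, pays 4, utility 4 - 4 = 0.
Report 3 instead: project built, pays 3, utility 4 - 3 = 1.
Since 1 > 0, reporting 3 is strictly better here, so truthful reporting is not dominant.

No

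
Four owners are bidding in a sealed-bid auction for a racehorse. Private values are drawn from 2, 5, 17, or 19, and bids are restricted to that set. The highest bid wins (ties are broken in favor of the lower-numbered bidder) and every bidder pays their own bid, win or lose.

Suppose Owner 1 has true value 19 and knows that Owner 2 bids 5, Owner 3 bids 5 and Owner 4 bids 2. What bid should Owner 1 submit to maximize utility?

Bid 2: loses but pays 2, utility -2.
Bid 5: wins, pays 5, utility 19 - 5 = 14.
Bid 17: wins, pays 17, utility 19 - 17 = 2.
Bid 19: wins, pays 19, utility 19 - 19 = 0.
The best choice is 5 with utility 14.

5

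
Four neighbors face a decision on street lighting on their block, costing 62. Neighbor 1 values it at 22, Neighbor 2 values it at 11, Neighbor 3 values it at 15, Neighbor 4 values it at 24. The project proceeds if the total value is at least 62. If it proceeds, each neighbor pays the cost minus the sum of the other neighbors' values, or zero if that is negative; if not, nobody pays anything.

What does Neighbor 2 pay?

Total value 72 ≥ cost 62, so the project is built.
The other neighbors' values sum to 61.
Cost minus that sum is 62 - 61 = 1.

1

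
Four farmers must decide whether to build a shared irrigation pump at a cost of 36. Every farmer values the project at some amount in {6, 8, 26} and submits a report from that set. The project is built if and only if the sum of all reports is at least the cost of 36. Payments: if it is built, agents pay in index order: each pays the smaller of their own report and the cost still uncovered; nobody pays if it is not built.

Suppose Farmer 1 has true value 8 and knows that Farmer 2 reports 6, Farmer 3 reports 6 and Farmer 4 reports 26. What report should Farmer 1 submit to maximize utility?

Report 6: project built, pays 6, utility 8 - 6 = 2.
Report 8: project built, pays 8, utility 8 - 8 = 0.
Report 26: project built, pays 26, utility 8 - 26 = -18.
The best choice is 6 with utility 2.

6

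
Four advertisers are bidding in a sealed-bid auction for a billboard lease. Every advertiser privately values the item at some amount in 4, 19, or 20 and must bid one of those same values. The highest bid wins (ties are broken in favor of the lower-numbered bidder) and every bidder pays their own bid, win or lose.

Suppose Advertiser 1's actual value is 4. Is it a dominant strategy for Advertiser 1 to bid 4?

Yes

Check each profile of the others' bids and compare truth against every alternative bid.
Others bid (4, 4, 4): truth gives 0, best alternative gives -15.
Others bid (4, 4, 20): truth gives -4, best alternative gives -16.
Others bid (4, 19, 20): truth gives -4, best alternative gives -16.
Others bid (4, 20, 4): truth gives -4, best alternative gives -16.
Others bid (4, 20, 19): truth gives -4, best alternative gives -16.
Others bid (4, 20, 20): truth gives -4, best alternative gives -16.
(Remaining 21 profiles checked similarly; truth is weakly best in each.)
In every case the truthful bid is at least as good as any alternative, so it is a dominant strategy.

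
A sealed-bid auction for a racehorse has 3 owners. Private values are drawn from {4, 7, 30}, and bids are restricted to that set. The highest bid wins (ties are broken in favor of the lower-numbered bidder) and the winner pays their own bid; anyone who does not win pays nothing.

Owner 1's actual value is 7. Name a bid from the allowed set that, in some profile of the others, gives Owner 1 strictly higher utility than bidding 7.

Suppose Owner 2 bids 4 and Owner 3 bids 4.
Bid 7: wins, pays 7, utility 7 - 7 = 0.
Bid 4: wins, pays 4, utility 7 - 4 = 3.
So bidding 4 beats truth here (3 > 0).

4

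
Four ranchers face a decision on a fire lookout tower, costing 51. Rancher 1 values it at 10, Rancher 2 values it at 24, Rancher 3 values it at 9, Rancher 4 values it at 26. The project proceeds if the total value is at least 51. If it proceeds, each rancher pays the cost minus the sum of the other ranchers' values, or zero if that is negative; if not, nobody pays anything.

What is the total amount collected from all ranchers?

14

Total value 69 ≥ cost 51, so it is built.
Rancher 1: others sum to 59; max(0, 51 - 59) = 0.
Rancher 2: others sum to 45; max(0, 51 - 45) = 6.
Rancher 3: others sum to 60; max(0, 51 - 60) = 0.
Rancher 4: others sum to 43; max(0, 51 - 43) = 8.
Total collected = 0 + 6 + 0 + 8 = 14.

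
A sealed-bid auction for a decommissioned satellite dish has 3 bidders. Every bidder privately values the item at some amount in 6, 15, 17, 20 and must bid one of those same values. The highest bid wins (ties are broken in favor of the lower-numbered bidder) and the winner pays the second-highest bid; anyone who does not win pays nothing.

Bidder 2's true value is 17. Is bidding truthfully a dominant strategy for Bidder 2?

Yes

Check each profile of the others' bids and compare truth against every alternative bid.
Others bid (6, 6): truth gives 11, best alternative gives 11.
Others bid (6, 15): truth gives 2, best alternative gives 2.
Others bid (15, 6): truth gives 2, best alternative gives 2.
Others bid (15, 15): truth gives 2, best alternative gives 2.
Others bid (6, 17): truth gives 0, best alternative gives 0.
Others bid (6, 20): truth gives 0, best alternative gives 0.
(Remaining 10 profiles checked similarly; truth is weakly best in each.)
In every case the truthful bid is at least as good as any alternative, so it is a dominant strategy.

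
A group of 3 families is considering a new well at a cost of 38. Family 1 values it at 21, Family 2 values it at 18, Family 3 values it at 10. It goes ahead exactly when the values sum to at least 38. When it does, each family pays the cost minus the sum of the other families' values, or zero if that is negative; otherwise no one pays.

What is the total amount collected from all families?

Total value 49 ≥ cost 38, so it is built.
Family 1: others sum to 28; max(0, 38 - 28) = 10.
Family 2: others sum to 31; max(0, 38 - 31) = 7.
Family 3: others sum to 39; max(0, 38 - 39) = 0.
Total collected = 10 + 7 + 0 = 17.

17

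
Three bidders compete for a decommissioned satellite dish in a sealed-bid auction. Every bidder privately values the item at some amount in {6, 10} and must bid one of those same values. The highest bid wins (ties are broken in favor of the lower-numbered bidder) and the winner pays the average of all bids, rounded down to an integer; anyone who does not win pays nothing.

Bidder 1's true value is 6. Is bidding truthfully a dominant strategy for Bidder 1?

Yes

Check each profile of the others' bids and compare truth against every alternative bid.
Others bid (10, 10): truth gives 0, best alternative gives -4.
Others bid (6, 10): truth gives 0, best alternative gives -2.
Others bid (10, 6): truth gives 0, best alternative gives -2.
Others bid (6, 6): truth gives 0, best alternative gives -1.
In every case the truthful bid is at least as good as any alternative, so it is a dominant strategy.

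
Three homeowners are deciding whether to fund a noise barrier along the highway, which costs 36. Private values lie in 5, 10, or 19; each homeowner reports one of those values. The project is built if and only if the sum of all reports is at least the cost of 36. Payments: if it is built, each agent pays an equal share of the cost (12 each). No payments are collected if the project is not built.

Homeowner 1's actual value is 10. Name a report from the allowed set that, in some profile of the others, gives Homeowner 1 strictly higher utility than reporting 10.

Suppose Homeowner 2 reports 10 and Homeowner 3 reports 19.
Report 10: project built, pays 12, utility 10 - 12 = -2.
Report 5: project not built, utility 0.
So reporting 5 beats truth here (0 > -2).

5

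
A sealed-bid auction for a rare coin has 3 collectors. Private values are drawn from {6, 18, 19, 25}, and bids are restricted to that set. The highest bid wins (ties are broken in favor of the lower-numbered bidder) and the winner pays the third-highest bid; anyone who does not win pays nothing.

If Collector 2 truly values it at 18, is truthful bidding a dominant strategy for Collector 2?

Consider the case where Collector 1 bids 6 and Collector 3 bids 19.
Truthful bid 18: loses, pays 0, utility 0.
Bid 19 instead: wins, pays 6, utility 18 - 6 = 12.
Since 12 > 0, bidding 19 is strictly better here, so truthful bidding is not dominant.

No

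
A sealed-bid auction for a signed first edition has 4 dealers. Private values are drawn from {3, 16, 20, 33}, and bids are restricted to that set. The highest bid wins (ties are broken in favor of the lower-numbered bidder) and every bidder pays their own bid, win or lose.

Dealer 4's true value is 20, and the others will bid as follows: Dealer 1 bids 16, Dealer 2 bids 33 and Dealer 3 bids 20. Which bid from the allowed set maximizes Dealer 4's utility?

Bid 3: loses but pays 3, utility -3.
Bid 16: loses but pays 16, utility -16.
Bid 20: loses but pays 20, utility -20.
Bid 33: loses but pays 33, utility -33.
The best choice is 3 with utility -3.

3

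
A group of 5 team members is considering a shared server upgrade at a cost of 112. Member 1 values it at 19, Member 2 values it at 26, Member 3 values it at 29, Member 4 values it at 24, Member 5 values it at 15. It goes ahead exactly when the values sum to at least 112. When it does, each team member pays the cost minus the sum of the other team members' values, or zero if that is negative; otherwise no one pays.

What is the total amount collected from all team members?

108

Total value 113 ≥ cost 112, so it is built.
Member 1: others sum to 94; max(0, 112 - 94) = 18.
Member 2: others sum to 87; max(0, 112 - 87) = 25.
Member 3: others sum to 84; max(0, 112 - 84) = 28.
Member 4: others sum to 89; max(0, 112 - 89) = 23.
Member 5: others sum to 98; max(0, 112 - 98) = 14.
Total collected = 18 + 25 + 28 + 23 + 14 = 108.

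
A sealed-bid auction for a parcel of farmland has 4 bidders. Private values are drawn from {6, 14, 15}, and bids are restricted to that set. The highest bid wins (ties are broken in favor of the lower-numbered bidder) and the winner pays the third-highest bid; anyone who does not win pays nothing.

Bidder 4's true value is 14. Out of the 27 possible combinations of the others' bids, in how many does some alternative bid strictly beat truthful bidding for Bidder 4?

Others bid (6, 6, 14): truth gives 0; bid 15 gives 8 > 0. Violating.
Others bid (6, 14, 6): truth gives 0; bid 15 gives 8 > 0. Violating.
Others bid (14, 6, 6): truth gives 0; bid 15 gives 8 > 0. Violating.
Others bid (6, 6, 6): truth gives 8; no alternative beats it.
Others bid (6, 6, 15): truth gives 0; no alternative beats it.
(Checking all 27 profiles: 3 have a profitable deviation, 24 do not.)

3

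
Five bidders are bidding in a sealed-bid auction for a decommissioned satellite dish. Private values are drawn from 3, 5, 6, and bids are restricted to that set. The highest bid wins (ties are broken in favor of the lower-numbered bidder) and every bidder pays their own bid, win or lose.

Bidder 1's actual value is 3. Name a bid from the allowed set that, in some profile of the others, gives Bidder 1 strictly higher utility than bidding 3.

Suppose Bidder 2 bids 3, Bidder 3 bids 3, Bidder 4 bids 3 and Bidder 5 bids 5.
Bid 3: loses but pays 3, utility -3.
Bid 5: wins, pays 5, utility 3 - 5 = -2.
So bidding 5 beats truth here (-2 > -3).

5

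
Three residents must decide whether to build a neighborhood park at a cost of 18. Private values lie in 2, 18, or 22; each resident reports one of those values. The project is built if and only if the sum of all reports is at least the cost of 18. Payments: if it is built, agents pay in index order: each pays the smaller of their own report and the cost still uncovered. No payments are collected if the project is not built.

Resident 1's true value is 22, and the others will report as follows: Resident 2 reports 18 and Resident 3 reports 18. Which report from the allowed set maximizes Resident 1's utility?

Report 2: project built, pays 2, utility 22 - 2 = 20.
Report 18: project built, pays 18, utility 22 - 18 = 4.
Report 22: project built, pays 18, utility 22 - 18 = 4.
The best choice is 2 with utility 20.

2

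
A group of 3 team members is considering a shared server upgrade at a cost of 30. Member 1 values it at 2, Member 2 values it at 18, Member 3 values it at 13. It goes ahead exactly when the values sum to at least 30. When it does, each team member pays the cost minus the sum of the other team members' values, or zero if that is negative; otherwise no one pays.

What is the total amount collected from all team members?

25

Total value 33 ≥ cost 30, so it is built.
Member 1: others sum to 31; max(0, 30 - 31) = 0.
Member 2: others sum to 15; max(0, 30 - 15) = 15.
Member 3: others sum to 20; max(0, 30 - 20) = 10.
Total collected = 0 + 15 + 10 = 25.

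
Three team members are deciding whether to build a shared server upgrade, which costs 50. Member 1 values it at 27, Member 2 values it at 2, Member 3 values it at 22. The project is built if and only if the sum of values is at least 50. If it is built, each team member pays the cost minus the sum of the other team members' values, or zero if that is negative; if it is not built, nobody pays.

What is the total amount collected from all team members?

48

Total value 51 ≥ cost 50, so it is built.
Member 1: others sum to 24; max(0, 50 - 24) = 26.
Member 2: others sum to 49; max(0, 50 - 49) = 1.
Member 3: others sum to 29; max(0, 50 - 29) = 21.
Total collected = 26 + 1 + 21 = 48.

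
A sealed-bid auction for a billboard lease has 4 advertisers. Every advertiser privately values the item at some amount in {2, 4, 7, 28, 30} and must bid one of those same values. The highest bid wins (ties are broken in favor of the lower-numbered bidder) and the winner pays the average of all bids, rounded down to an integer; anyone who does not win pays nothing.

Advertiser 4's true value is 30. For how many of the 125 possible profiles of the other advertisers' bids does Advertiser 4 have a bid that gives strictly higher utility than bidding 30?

Others bid (2, 2, 2): truth gives 21; bid 4 gives 28 > 21. Violating.
Others bid (2, 2, 4): truth gives 21; bid 7 gives 27 > 21. Violating.
Others bid (2, 2, 7): truth gives 20; bid 28 gives 21 > 20. Violating.
Others bid (2, 4, 2): truth gives 21; bid 7 gives 27 > 21. Violating.
Others bid (2, 2, 28): truth gives 15; no alternative beats it.
Others bid (2, 2, 30): truth gives 0; no alternative beats it.
(Checking all 125 profiles: 17 have a profitable deviation, 108 do not.)

17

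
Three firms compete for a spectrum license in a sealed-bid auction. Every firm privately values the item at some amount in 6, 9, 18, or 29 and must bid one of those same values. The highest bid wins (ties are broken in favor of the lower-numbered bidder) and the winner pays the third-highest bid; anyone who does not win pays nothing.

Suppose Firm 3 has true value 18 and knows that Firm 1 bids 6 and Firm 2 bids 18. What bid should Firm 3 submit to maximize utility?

29

Bid 6: loses, pays 0, utility 0.
Bid 9: loses, pays 0, utility 0.
Bid 18: loses, pays 0, utility 0.
Bid 29: wins, pays 6, utility 18 - 6 = 12.
The best choice is 29 with utility 12.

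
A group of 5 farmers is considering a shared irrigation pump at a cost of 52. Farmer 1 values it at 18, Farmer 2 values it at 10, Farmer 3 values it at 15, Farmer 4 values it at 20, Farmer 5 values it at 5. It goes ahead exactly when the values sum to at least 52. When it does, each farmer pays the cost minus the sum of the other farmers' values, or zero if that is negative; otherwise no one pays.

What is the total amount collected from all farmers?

Total value 68 ≥ cost 52, so it is built.
Farmer 1: others sum to 50; max(0, 52 - 50) = 2.
Farmer 2: others sum to 58; max(0, 52 - 58) = 0.
Farmer 3: others sum to 53; max(0, 52 - 53) = 0.
Farmer 4: others sum to 48; max(0, 52 - 48) = 4.
Farmer 5: others sum to 63; max(0, 52 - 63) = 0.
Total collected = 2 + 0 + 0 + 4 + 0 = 6.

6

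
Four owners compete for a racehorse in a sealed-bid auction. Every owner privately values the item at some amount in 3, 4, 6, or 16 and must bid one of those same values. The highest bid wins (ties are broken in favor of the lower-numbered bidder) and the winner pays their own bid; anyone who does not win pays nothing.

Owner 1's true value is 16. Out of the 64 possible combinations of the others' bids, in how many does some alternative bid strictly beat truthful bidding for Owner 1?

Others bid (3, 3, 3): truth gives 0; bid 3 gives 13 > 0. Violating.
Others bid (3, 3, 4): truth gives 0; bid 4 gives 12 > 0. Violating.
Others bid (3, 3, 6): truth gives 0; bid 6 gives 10 > 0. Violating.
Others bid (3, 4, 3): truth gives 0; bid 4 gives 12 > 0. Violating.
Others bid (3, 3, 16): truth gives 0; no alternative beats it.
Others bid (3, 4, 16): truth gives 0; no alternative beats it.
(Checking all 64 profiles: 27 have a profitable deviation, 37 do not.)

27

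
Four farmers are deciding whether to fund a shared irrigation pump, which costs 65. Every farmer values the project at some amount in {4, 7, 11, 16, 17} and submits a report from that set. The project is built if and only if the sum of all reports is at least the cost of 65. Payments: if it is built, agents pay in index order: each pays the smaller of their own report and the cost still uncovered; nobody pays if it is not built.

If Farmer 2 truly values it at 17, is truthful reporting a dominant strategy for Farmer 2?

No

Consider the case where Farmer 1 reports 16, Farmer 3 reports 16 and Farmer 4 reports 17.
Truthful report 17: project built, pays 17, utility 17 - 17 = 0.
Report 16 instead: project built, pays 16, utility 17 - 16 = 1.
Since 1 > 0, reporting 16 is strictly better here, so truthful reporting is not dominant.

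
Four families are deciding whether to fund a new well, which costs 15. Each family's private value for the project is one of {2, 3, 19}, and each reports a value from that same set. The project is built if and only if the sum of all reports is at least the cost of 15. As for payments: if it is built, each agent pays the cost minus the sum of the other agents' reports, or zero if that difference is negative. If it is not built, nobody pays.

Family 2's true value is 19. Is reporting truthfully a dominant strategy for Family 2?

Check each profile of the others' reports and compare truth against every alternative report.
Others report (3, 3, 3): truth gives 13, best alternative gives 0.
Others report (2, 3, 3): truth gives 12, best alternative gives 0.
Others report (3, 2, 3): truth gives 12, best alternative gives 0.
Others report (3, 3, 2): truth gives 12, best alternative gives 0.
Others report (2, 2, 3): truth gives 11, best alternative gives 0.
Others report (2, 3, 2): truth gives 11, best alternative gives 0.
(Remaining 21 profiles checked similarly; truth is weakly best in each.)
In every case the truthful report is at least as good as any alternative, so it is a dominant strategy.

Yes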